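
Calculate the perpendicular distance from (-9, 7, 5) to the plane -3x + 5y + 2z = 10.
d = |(-3)(-9) + 5(7) + 2(5) - (10)| / √((-3)² + 5² + 2²) = 62/√38 = 10.06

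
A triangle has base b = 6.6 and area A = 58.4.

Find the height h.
A = ½bh  →  h = 2A/b
h = 2·58.4/6.6 = 17.7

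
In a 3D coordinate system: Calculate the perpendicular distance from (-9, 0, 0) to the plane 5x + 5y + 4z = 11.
d = |5(-9) + 5(0) + 4(0) - (11)| / √(5² + 5² + 4²) = 56/√66 = 6.893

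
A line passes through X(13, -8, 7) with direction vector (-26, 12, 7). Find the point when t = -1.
P(-1) = (13 + (-26)(-1), -8 + 12(-1), 7 + 7(-1)) = (39, -20, 0)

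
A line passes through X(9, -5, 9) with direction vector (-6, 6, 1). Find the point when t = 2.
P(2) = (9 + (-6)(2), -5 + 6(2), 9 + 1(2)) = (-3, 7, 11)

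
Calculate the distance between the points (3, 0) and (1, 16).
Using the distance formula: d = sqrt((x₂-x₁)² + (y₂-y₁)²)
dx = 1 - 3 = -2
dy = 16 - 0 = 16
d = sqrt((-2)² + 16²) = sqrt(4 + 256) = sqrt(260) = 16.12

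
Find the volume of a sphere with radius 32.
Volume = (4/3) * pi * r³
Volume = (4/3) * pi * 32³
Volume = (4/3) * pi * 32768
Volume = 137258.28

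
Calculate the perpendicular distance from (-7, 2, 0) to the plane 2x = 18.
d = |2(-7) + 0(2) + 0(0) - (18)| / √(2² + 0² + 0²) = 32/√4 = 16.0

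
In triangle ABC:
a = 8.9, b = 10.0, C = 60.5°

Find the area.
Using A = ½ab·sin(C):
A = ½·8.9·10.0·sin(60.5°) = ½·89·0.870356 = 38.73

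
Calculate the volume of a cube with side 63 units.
Volume = s³
Volume = 63³
Volume = 250047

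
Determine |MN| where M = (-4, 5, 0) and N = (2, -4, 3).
d = √[(6)² + (-9)² + (3)²] = √126 = 11.22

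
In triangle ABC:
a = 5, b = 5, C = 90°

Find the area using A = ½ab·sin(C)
A = ½·5·5·sin(90°) = ½·25·1.000000 = 12.5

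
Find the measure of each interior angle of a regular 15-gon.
Interior angle of a regular n-gon = (n-2)*180/n
Interior angle = (15-2)*180/15
Interior angle = 13*180/15
Interior angle = 2340/15
Interior angle = 156 degrees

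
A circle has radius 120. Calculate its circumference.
Circumference = 2 * pi * r
Circumference = 2 * pi * 120
Circumference = 753.98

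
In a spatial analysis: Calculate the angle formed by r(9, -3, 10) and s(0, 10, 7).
r·s = 40, |r|² = 190, |s|² = 149
cos θ = 40/√28310 ≈ 0.2377
θ ≈ 76.25°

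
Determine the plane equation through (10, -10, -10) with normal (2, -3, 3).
d = n·P = (2)(10) + (-3)(-10) + (3)(-10) = 20
Plane: 2x - 3y + 3z = 20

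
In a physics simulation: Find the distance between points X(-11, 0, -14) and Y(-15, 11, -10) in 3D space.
d = √[(-4)² + (11)² + (4)²] = √153 = 12.37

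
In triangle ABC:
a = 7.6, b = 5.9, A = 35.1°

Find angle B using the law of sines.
sin(B)/b = sin(A)/a
sin(B) = b·sin(A)/a = 5.9·sin(35.1°)/7.6 = 0.446386
B = arcsin(0.446386) = 26.51°  (b ≤ a, so B ≤ A and the acute solution is unique)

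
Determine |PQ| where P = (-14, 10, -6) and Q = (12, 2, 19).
d = √[(26)² + (-8)² + (25)²] = √1365 = 36.95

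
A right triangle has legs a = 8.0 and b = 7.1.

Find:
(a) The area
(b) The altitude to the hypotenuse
(a) Area = ½ab = ½·8.0·7.1 = 28.4
(b) Hypotenuse c = √(8.0² + 7.1²) = √114.41 = 10.6963
    Area = ½·c·h_c  →  h_c = 2·Area/c = 2·28.4/10.6963 = 5.31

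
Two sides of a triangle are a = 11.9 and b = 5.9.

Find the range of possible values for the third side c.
By the triangle inequality: |a - b| < c < a + b
|11.9 - 5.9| < c < 11.9 + 5.9
6 < c < 17.8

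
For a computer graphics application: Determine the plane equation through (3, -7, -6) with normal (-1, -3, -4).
d = n·P = (-1)(3) + (-3)(-7) + (-4)(-6) = 42
Plane: -x - 3y - 4z = 42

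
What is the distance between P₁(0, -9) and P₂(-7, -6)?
Using the distance formula: d = sqrt((x₂-x₁)² + (y₂-y₁)²)
dx = (-7) - 0 = -7
dy = (-6) - (-9) = 3
d = sqrt((-7)² + 3²) = sqrt(49 + 9) = sqrt(58) = 7.62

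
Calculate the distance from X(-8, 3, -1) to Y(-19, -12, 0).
d = √[(-11)² + (-15)² + (1)²] = √347 = 18.63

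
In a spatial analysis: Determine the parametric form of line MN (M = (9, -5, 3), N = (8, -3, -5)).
Direction vector d = N - M = (-1, 2, -8)
x = 9 - t, y = -5 + 2t, z = 3 - 8t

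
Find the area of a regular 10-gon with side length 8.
For a regular 10-gon with side length s = 8:
Apothem a = s / (2*tan(pi/10)) = 8 / (2*tan(pi/10)) ≈ 12.3107
Perimeter P = 10 * 8 = 80
Area = (1/2) * P * a = (1/2) * 80 * 12.3107 = 492.43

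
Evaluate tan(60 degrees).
tan(60 degrees) = sqrt(3)
Decimal approximation: 1.7321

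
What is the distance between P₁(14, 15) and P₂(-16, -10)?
Using the distance formula: d = sqrt((x₂-x₁)² + (y₂-y₁)²)
dx = (-16) - 14 = -30
dy = (-10) - 15 = -25
d = sqrt((-30)² + (-25)²) = sqrt(900 + 625) = sqrt(1525) = 39.05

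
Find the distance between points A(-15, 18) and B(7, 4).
Using the distance formula: d = sqrt((x₂-x₁)² + (y₂-y₁)²)
dx = 7 - (-15) = 22
dy = 4 - 18 = -14
d = sqrt(22² + (-14)²) = sqrt(484 + 196) = sqrt(680) = 26.08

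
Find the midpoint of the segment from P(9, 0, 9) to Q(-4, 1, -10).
Midpoint = ((9-4)/2, (0+1)/2, (9-10)/2) = (2.5, 0.5, -0.5)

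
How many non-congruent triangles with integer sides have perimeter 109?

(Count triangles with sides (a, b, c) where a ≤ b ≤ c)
With a ≤ b ≤ c and a + b + c = 109, the triangle inequality a + b > c gives c < 109/2, so c ≤ 54.
Iterate a from 1 to ⌊p/3⌋ = 36; for each a, b ranges from a to ⌊(p−a)/2⌋ with c = p − a − b, keeping only c ≥ b.
Triples: (1, 54, 54), (2, 53, 54), (3, 52, 54), …
Count = 261 triangles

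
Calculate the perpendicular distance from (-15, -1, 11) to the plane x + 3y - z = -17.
d = |1(-15) + 3(-1) + (-1)(11) - (-17)| / √(1² + 3² + (-1)²) = 12/√11 = 3.618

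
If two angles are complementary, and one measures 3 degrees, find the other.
Complementary angles sum to 90 degrees.
Other angle = 90 - 3
Other angle = 87 degrees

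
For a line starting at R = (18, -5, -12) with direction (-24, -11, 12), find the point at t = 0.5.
P(0.5) = (18 + (-24)(0.5), -5 + (-11)(0.5), -12 + 12(0.5)) = (6, -10.5, -6)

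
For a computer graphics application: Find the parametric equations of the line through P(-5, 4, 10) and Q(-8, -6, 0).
Direction vector d = Q - P = (-3, -10, -10)
x = -5 - 3t, y = 4 - 10t, z = 10 - 10t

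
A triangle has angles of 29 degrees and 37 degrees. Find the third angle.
Sum of angles in a triangle = 180 degrees
Third angle = 180 - 29 - 37
Third angle = 114 degrees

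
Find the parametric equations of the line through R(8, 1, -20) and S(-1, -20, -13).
Direction vector d = S - R = (-9, -21, 7)
x = 8 - 9t, y = 1 - 21t, z = -20 + 7t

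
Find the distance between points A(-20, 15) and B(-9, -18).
Using the distance formula: d = sqrt((x₂-x₁)² + (y₂-y₁)²)
dx = (-9) - (-20) = 11
dy = (-18) - 15 = -33
d = sqrt(11² + (-33)²) = sqrt(121 + 1089) = sqrt(1210) = 34.79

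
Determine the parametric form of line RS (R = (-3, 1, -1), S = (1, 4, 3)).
Direction vector d = S - R = (4, 3, 4)
x = -3 + 4t, y = 1 + 3t, z = -1 + 4t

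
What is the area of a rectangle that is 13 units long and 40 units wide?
Area = length * width
Area = 13 * 40
Area = 520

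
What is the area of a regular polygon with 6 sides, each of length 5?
For a regular 6-gon with side length s = 5:
Apothem a = s / (2*tan(pi/6)) = 5 / (2*tan(pi/6)) ≈ 4.3301
Perimeter P = 6 * 5 = 30
Area = (1/2) * P * a = (1/2) * 30 * 4.3301 = 64.95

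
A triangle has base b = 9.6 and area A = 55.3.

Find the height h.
A = ½bh  →  h = 2A/b
h = 2·55.3/9.6 = 11.52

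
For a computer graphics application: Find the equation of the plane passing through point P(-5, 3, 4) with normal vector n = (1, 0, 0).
d = n·P = (1)(-5) + (0)(3) + (0)(4) = -5
Plane: x = -5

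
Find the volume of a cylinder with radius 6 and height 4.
Volume = pi * r² * h
Volume = pi * 6² * 4
Volume = pi * 36 * 4
Volume = pi * 144
Volume = 452.39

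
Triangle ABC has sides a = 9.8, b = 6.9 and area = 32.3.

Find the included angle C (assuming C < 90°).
Area = ½ab·sin(C)  →  sin(C) = 2·Area/(ab)
sin(C) = 2·32.3/(9.8·6.9) = 0.955339
C = arcsin(0.955339) = 72.81°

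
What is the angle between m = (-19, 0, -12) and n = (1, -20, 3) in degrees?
m·n = -55, |m|² = 505, |n|² = 410
cos θ = -55/√207050 ≈ -0.1209
θ ≈ 96.94°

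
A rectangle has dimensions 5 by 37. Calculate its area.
Area = length * width
Area = 5 * 37
Area = 185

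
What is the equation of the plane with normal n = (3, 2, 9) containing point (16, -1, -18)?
d = n·P = (3)(16) + (2)(-1) + (9)(-18) = -116
Plane: 3x + 2y + 9z = -116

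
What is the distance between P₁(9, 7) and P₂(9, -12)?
Using the distance formula: d = sqrt((x₂-x₁)² + (y₂-y₁)²)
dx = 9 - 9 = 0
dy = (-12) - 7 = -19
d = sqrt(0² + (-19)²) = sqrt(0 + 361) = sqrt(361) = 19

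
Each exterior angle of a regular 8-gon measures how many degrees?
Exterior angle of a regular n-gon = 360/n
Exterior angle = 360/8
Exterior angle = 45 degrees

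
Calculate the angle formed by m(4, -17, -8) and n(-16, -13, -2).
m·n = 173, |m|² = 369, |n|² = 429
cos θ = 173/√158301 ≈ 0.4348
θ ≈ 64.23°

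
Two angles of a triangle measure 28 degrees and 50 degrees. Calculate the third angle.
Sum of angles in a triangle = 180 degrees
Third angle = 180 - 28 - 50
Third angle = 102 degrees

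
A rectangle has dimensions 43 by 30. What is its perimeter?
Perimeter = 2 * (length + width)
Perimeter = 2 * (43 + 30)
Perimeter = 2 * 73
Perimeter = 146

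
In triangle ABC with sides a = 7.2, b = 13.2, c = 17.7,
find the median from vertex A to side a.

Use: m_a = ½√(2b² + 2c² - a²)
m_a = ½√(2·13.2² + 2·17.7² - 7.2²)
m_a = ½√(348.48 + 626.58 - 51.84) = ½√923.22 = 15.19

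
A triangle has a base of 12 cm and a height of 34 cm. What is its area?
Area = (1/2) * base * height
Area = (1/2) * 12 * 34
Area = 204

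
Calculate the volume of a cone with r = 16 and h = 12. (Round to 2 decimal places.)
Volume = (1/3) * pi * r² * h
Volume = (1/3) * pi * 16² * 12
Volume = (1/3) * pi * 256 * 12
Volume = (1/3) * pi * 3072
Volume = 3216.99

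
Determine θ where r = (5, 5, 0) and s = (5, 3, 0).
r·s = 40, |r|² = 50, |s|² = 34
cos θ = 40/√1700 ≈ 0.9701
θ ≈ 14.04°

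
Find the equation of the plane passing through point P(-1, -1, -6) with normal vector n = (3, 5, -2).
d = n·P = (3)(-1) + (5)(-1) + (-2)(-6) = 4
Plane: 3x + 5y - 2z = 4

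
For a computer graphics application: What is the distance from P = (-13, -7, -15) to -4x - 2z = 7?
d = |(-4)(-13) + 0(-7) + (-2)(-15) - (7)| / √((-4)² + 0² + (-2)²) = 75/√20 = 16.77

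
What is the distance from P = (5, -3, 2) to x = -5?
d = |1(5) + 0(-3) + 0(2) - (-5)| / √(1² + 0² + 0²) = 10/√1 = 10.0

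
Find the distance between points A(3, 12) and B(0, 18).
Using the distance formula: d = sqrt((x₂-x₁)² + (y₂-y₁)²)
dx = 0 - 3 = -3
dy = 18 - 12 = 6
d = sqrt((-3)² + 6²) = sqrt(9 + 36) = sqrt(45) = 6.71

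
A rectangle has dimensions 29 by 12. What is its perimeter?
Perimeter = 2 * (length + width)
Perimeter = 2 * (29 + 12)
Perimeter = 2 * 41
Perimeter = 82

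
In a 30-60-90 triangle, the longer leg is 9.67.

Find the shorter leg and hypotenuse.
In a 30-60-90 triangle, sides are in ratio 1 : √3 : 2.
Long leg = short leg·√3  →  short leg = 9.67/√3 = 5.583
Hypotenuse = 2·(short leg) = 2·9.67/√3 = 11.17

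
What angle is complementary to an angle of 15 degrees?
Complementary angles sum to 90 degrees.
Other angle = 90 - 15
Other angle = 75 degrees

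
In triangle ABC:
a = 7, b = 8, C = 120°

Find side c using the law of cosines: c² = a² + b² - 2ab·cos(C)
c² = 7² + 8² - 2·7·8·cos(120°)
c² = 49 + 64 - 112·-0.5000 = 169
c = √169 = 13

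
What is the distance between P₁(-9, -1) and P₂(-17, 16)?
Using the distance formula: d = sqrt((x₂-x₁)² + (y₂-y₁)²)
dx = (-17) - (-9) = -8
dy = 16 - (-1) = 17
d = sqrt((-8)² + 17²) = sqrt(64 + 289) = sqrt(353) = 18.79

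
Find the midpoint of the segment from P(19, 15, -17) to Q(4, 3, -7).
Midpoint = ((19+4)/2, (15+3)/2, (-17-7)/2) = (11.5, 9, -12)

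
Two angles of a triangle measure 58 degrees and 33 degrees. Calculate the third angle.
Sum of angles in a triangle = 180 degrees
Third angle = 180 - 58 - 33
Third angle = 89 degrees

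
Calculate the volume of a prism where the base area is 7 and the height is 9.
Volume = base area * height
Volume = 7 * 9
Volume = 63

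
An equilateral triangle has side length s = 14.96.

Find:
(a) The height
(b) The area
(a) Height h = s·√3/2 = 14.96·√3/2 = 12.96
(b) Area = (√3/4)·s² = (√3/4)·14.96² = (√3/4)·223.802 = 96.91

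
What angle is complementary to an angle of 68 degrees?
Complementary angles sum to 90 degrees.
Other angle = 90 - 68
Other angle = 22 degrees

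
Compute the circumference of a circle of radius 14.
Circumference = 2 * pi * r
Circumference = 2 * pi * 14
Circumference = 87.96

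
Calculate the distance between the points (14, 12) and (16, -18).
Using the distance formula: d = sqrt((x₂-x₁)² + (y₂-y₁)²)
dx = 16 - 14 = 2
dy = (-18) - 12 = -30
d = sqrt(2² + (-30)²) = sqrt(4 + 900) = sqrt(904) = 30.07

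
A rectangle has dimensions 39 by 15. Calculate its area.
Area = length * width
Area = 39 * 15
Area = 585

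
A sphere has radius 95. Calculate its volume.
Volume = (4/3) * pi * r³
Volume = (4/3) * pi * 95³
Volume = (4/3) * pi * 857375
Volume = 3591364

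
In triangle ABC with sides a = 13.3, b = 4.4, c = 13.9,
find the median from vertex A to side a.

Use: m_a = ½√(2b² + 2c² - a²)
m_a = ½√(2·4.4² + 2·13.9² - 13.3²)
m_a = ½√(38.72 + 386.42 - 176.89) = ½√248.25 = 7.878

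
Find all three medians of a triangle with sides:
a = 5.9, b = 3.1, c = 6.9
Using m_x = ½√(2y² + 2z² - x²):
m_a = ½√(2·3.1² + 2·6.9² - 5.9²) = ½√79.63 = 4.462
m_b = ½√(2·5.9² + 2·6.9² - 3.1²) = ½√155.23 = 6.23
m_c = ½√(2·5.9² + 2·3.1² - 6.9²) = ½√41.23 = 3.211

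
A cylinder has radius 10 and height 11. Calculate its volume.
Volume = pi * r² * h
Volume = pi * 10² * 11
Volume = pi * 100 * 11
Volume = pi * 1100
Volume = 3455.75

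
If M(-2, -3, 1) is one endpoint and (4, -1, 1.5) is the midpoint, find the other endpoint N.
N = (2×4 - (-2), 2×(-1) - (-3), 2×1.5 - 1) = (10, 1, 2)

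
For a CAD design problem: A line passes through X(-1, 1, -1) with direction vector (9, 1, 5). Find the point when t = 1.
P(1) = (-1 + 9(1), 1 + 1(1), -1 + 5(1)) = (8, 2, 4)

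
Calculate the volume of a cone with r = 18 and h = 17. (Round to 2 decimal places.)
Volume = (1/3) * pi * r² * h
Volume = (1/3) * pi * 18² * 17
Volume = (1/3) * pi * 324 * 17
Volume = (1/3) * pi * 5508
Volume = 5767.96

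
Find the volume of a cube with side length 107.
Volume = s³
Volume = 107³
Volume = 1225043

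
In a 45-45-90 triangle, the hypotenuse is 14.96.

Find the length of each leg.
In a 45-45-90 triangle, hypotenuse = leg·√2  →  leg = hypotenuse/√2
leg = 14.96/√2 = 10.58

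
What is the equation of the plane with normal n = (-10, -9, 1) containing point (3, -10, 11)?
d = n·P = (-10)(3) + (-9)(-10) + (1)(11) = 71
Plane: -10x - 9y + z = 71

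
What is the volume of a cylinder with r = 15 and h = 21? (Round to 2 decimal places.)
Volume = pi * r² * h
Volume = pi * 15² * 21
Volume = pi * 225 * 21
Volume = pi * 4725
Volume = 14844.03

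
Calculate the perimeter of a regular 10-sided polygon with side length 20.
Perimeter = number of sides * side length
Perimeter = 10 * 20
Perimeter = 200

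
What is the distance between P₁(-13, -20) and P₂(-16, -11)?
Using the distance formula: d = sqrt((x₂-x₁)² + (y₂-y₁)²)
dx = (-16) - (-13) = -3
dy = (-11) - (-20) = 9
d = sqrt((-3)² + 9²) = sqrt(9 + 81) = sqrt(90) = 9.49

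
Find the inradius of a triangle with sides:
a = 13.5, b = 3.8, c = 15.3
s = (a+b+c)/2 = (13.5+3.8+15.3)/2 = 16.3
Area = √(s(s-a)(s-b)(s-c)) = √(16.3·2.8·12.5·1) = 23.8851
r = Area/s = 23.8851/16.3 = 1.465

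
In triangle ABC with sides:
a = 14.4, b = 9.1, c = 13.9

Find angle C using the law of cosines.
cos(C) = (a² + b² - c²)/(2ab)
cos(C) = (14.4² + 9.1² - 13.9²)/(2·14.4·9.1) = 96.96/262.08 = 0.369963
C = arccos(0.369963) = 68.29°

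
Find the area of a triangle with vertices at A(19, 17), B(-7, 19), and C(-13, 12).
Using the coordinate formula: Area = (1/2)|x₁(y₂-y₃) + x₂(y₃-y₁) + x₃(y₁-y₂)|
Area = (1/2)|19(19-12) + (-7)(12-17) + (-13)(17-19)|
Area = (1/2)|19*7 + (-7)*(-5) + (-13)*(-2)|
Area = (1/2)|133 + 35 + 26|
Area = (1/2)*194 = 97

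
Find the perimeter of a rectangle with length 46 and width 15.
Perimeter = 2 * (length + width)
Perimeter = 2 * (46 + 15)
Perimeter = 2 * 61
Perimeter = 122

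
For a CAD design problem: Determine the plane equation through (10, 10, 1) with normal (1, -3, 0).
d = n·P = (1)(10) + (-3)(10) + (0)(1) = -20
Plane: x - 3y = -20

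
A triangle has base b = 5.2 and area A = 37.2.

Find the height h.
A = ½bh  →  h = 2A/b
h = 2·37.2/5.2 = 14.31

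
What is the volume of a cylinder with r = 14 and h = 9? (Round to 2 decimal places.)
Volume = pi * r² * h
Volume = pi * 14² * 9
Volume = pi * 196 * 9
Volume = pi * 1764
Volume = 5541.77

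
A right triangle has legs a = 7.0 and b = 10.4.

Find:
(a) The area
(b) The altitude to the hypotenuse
(a) Area = ½ab = ½·7.0·10.4 = 36.4
(b) Hypotenuse c = √(7.0² + 10.4²) = √157.16 = 12.5363
    Area = ½·c·h_c  →  h_c = 2·Area/c = 2·36.4/12.5363 = 5.807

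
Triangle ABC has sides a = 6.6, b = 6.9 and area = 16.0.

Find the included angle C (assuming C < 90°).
Area = ½ab·sin(C)  →  sin(C) = 2·Area/(ab)
sin(C) = 2·16.0/(6.6·6.9) = 0.702679
C = arcsin(0.702679) = 44.64°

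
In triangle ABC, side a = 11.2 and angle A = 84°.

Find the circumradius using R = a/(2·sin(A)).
R = a/(2·sin(A)) = 11.2/(2·sin(84°))
R = 11.2/(2·0.994522) = 11.2/1.989044 = 5.631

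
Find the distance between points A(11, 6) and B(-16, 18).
Using the distance formula: d = sqrt((x₂-x₁)² + (y₂-y₁)²)
dx = (-16) - 11 = -27
dy = 18 - 6 = 12
d = sqrt((-27)² + 12²) = sqrt(729 + 144) = sqrt(873) = 29.55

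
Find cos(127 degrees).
cos(127 degrees) = -0.6018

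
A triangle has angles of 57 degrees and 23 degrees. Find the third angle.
Sum of angles in a triangle = 180 degrees
Third angle = 180 - 57 - 23
Third angle = 100 degrees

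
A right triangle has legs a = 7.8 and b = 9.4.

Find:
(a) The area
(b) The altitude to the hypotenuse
(a) Area = ½ab = ½·7.8·9.4 = 36.66
(b) Hypotenuse c = √(7.8² + 9.4²) = √149.2 = 12.2147
    Area = ½·c·h_c  →  h_c = 2·Area/c = 2·36.66/12.2147 = 6.003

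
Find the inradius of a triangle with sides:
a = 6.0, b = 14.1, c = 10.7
s = (a+b+c)/2 = (6.0+14.1+10.7)/2 = 15.4
Area = √(s(s-a)(s-b)(s-c)) = √(15.4·9.4·1.3·4.7) = 29.7403
r = Area/s = 29.7403/15.4 = 1.931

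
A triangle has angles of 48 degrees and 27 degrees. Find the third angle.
Sum of angles in a triangle = 180 degrees
Third angle = 180 - 48 - 27
Third angle = 105 degrees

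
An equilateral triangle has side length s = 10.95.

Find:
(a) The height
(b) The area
(a) Height h = s·√3/2 = 10.95·√3/2 = 9.483
(b) Area = (√3/4)·s² = (√3/4)·10.95² = (√3/4)·119.902 = 51.92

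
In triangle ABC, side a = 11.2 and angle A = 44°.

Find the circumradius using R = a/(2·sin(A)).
R = a/(2·sin(A)) = 11.2/(2·sin(44°))
R = 11.2/(2·0.694658) = 11.2/1.389317 = 8.062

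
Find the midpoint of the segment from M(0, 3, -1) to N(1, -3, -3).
Midpoint = ((0+1)/2, (3-3)/2, (-1-3)/2) = (0.5, 0, -2)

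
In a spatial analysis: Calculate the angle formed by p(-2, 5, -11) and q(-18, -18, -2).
p·q = -32, |p|² = 150, |q|² = 652
cos θ = -32/√97800 ≈ -0.1023
θ ≈ 95.87°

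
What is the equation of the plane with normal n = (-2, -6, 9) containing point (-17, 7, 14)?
d = n·P = (-2)(-17) + (-6)(7) + (9)(14) = 118
Plane: -2x - 6y + 9z = 118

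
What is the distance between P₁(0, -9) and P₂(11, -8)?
Using the distance formula: d = sqrt((x₂-x₁)² + (y₂-y₁)²)
dx = 11 - 0 = 11
dy = (-8) - (-9) = 1
d = sqrt(11² + 1²) = sqrt(121 + 1) = sqrt(122) = 11.05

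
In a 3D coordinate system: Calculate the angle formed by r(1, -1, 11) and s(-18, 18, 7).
r·s = 41, |r|² = 123, |s|² = 697
cos θ = 41/√85731 ≈ 0.14
θ ≈ 81.95°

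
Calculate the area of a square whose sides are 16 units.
Area = s²
Area = 16²
Area = 256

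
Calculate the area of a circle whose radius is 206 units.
Area = pi * r²
Area = pi * 206²
Area = pi * 42436
Area = 133316.63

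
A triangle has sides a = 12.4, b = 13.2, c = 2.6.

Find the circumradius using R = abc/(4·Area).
s = (a+b+c)/2 = 14.1
Area = √(s(s-a)(s-b)(s-c)) = √(14.1·1.7·0.9·11.5) = 15.7509
R = abc/(4·Area) = (12.4·13.2·2.6)/(4·15.7509) = 425.568/63.0036 = 6.755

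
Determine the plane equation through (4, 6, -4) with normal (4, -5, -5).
d = n·P = (4)(4) + (-5)(6) + (-5)(-4) = 6
Plane: 4x - 5y - 5z = 6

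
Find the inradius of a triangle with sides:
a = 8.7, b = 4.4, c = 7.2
s = (a+b+c)/2 = (8.7+4.4+7.2)/2 = 10.15
Area = √(s(s-a)(s-b)(s-c)) = √(10.15·1.45·5.75·2.95) = 15.8002
r = Area/s = 15.8002/10.15 = 1.557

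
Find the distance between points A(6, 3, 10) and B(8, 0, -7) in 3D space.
d = √[(2)² + (-3)² + (-17)²] = √302 = 17.38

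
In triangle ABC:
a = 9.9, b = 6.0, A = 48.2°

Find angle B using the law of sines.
sin(B)/b = sin(A)/a
sin(B) = b·sin(A)/a = 6.0·sin(48.2°)/9.9 = 0.451804
B = arcsin(0.451804) = 26.86°  (b ≤ a, so B ≤ A and the acute solution is unique)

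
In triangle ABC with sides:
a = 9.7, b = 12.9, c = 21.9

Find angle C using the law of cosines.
cos(C) = (a² + b² - c²)/(2ab)
cos(C) = (9.7² + 12.9² - 21.9²)/(2·9.7·12.9) = -219.11/250.26 = -0.875529
C = arccos(-0.875529) = 151.1°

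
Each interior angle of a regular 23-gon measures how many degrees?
Interior angle of a regular n-gon = (n-2)*180/n
Interior angle = (23-2)*180/23
Interior angle = 21*180/23
Interior angle = 3780/23
Interior angle = 164.35 degrees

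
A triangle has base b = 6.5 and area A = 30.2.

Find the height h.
A = ½bh  →  h = 2A/b
h = 2·30.2/6.5 = 9.292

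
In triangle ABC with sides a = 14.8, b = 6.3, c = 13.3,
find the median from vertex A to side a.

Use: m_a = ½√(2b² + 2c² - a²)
m_a = ½√(2·6.3² + 2·13.3² - 14.8²)
m_a = ½√(79.38 + 353.78 - 219.04) = ½√214.12 = 7.316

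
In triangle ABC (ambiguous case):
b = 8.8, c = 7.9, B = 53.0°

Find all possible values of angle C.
sin(C)/c = sin(B)/b  →  sin(C) = c·sin(B)/b = 7.9·sin(53.0°)/8.8 = 0.716957
C₁ = arcsin(0.716957) = 45.8°,  C₂ = 180° - C₁ = 134.2°
Check C₂: A = 180° - 53.0° - 134.2° = -7.2° ≤ 0, rejected
C = 45.8° (one solution)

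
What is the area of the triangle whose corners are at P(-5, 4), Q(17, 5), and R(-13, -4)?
Using the coordinate formula: Area = (1/2)|x₁(y₂-y₃) + x₂(y₃-y₁) + x₃(y₁-y₂)|
Area = (1/2)|(-5)(5-(-4)) + 17((-4)-4) + (-13)(4-5)|
Area = (1/2)|(-5)*9 + 17*(-8) + (-13)*(-1)|
Area = (1/2)|(-45) + (-136) + 13|
Area = (1/2)*168 = 84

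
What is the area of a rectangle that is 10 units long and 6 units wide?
Area = length * width
Area = 10 * 6
Area = 60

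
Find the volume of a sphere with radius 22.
Volume = (4/3) * pi * r³
Volume = (4/3) * pi * 22³
Volume = (4/3) * pi * 10648
Volume = 44602.24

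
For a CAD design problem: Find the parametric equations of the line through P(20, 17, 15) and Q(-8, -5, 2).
Direction vector d = Q - P = (-28, -22, -13)
x = 20 - 28t, y = 17 - 22t, z = 15 - 13t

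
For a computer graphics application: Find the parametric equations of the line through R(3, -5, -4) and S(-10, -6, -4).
Direction vector d = S - R = (-13, -1, 0)
x = 3 - 13t, y = -5 - t, z = -4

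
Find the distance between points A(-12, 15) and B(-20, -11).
Using the distance formula: d = sqrt((x₂-x₁)² + (y₂-y₁)²)
dx = (-20) - (-12) = -8
dy = (-11) - 15 = -26
d = sqrt((-8)² + (-26)²) = sqrt(64 + 676) = sqrt(740) = 27.20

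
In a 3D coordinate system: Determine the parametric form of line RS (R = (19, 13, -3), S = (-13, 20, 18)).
Direction vector d = S - R = (-32, 7, 21)
x = 19 - 32t, y = 13 + 7t, z = -3 + 21t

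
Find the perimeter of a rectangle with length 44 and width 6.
Perimeter = 2 * (length + width)
Perimeter = 2 * (44 + 6)
Perimeter = 2 * 50
Perimeter = 100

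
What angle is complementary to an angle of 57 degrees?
Complementary angles sum to 90 degrees.
Other angle = 90 - 57
Other angle = 33 degrees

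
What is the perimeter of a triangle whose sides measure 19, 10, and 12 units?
Perimeter = sum of all sides
Perimeter = 19 + 10 + 12
Perimeter = 41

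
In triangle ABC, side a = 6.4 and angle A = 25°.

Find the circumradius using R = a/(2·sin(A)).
R = a/(2·sin(A)) = 6.4/(2·sin(25°))
R = 6.4/(2·0.422618) = 6.4/0.845237 = 7.572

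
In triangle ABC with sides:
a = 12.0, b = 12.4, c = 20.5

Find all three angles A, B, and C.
By the law of cosines:
cos(A) = (b² + c² - a²)/(2bc) = 0.845810  →  A = 32.24°
cos(B) = (a² + c² - b²)/(2ac) = 0.834329  →  B = 33.45°
cos(C) = (a² + b² - c²)/(2ab) = -0.411593  →  C = 114.3°
Check: A + B + C = 180.0° ✓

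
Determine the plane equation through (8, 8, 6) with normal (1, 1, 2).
d = n·P = (1)(8) + (1)(8) + (2)(6) = 28
Plane: x + y + 2z = 28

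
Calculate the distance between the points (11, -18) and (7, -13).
Using the distance formula: d = sqrt((x₂-x₁)² + (y₂-y₁)²)
dx = 7 - 11 = -4
dy = (-13) - (-18) = 5
d = sqrt((-4)² + 5²) = sqrt(16 + 25) = sqrt(41) = 6.40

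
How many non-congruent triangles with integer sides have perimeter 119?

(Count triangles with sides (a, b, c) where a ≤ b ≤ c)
With a ≤ b ≤ c and a + b + c = 119, the triangle inequality a + b > c gives c < 119/2, so c ≤ 59.
Iterate a from 1 to ⌊p/3⌋ = 39; for each a, b ranges from a to ⌊(p−a)/2⌋ with c = p − a − b, keeping only c ≥ b.
Triples: (1, 59, 59), (2, 58, 59), (3, 57, 59), …
Count = 310 triangles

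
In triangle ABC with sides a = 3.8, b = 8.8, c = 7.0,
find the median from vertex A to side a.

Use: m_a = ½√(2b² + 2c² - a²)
m_a = ½√(2·8.8² + 2·7.0² - 3.8²)
m_a = ½√(154.88 + 98 - 14.44) = ½√238.44 = 7.721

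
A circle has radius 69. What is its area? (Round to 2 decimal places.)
Area = pi * r²
Area = pi * 69²
Area = pi * 4761
Area = 14957.12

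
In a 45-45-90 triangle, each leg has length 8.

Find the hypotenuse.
Hypotenuse = 8√2 = 11.31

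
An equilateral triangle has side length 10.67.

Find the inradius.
For an equilateral triangle, r = s/(2√3) where s is the side.
r = 10.67/(2√3) = 10.67/3.464102 = 3.08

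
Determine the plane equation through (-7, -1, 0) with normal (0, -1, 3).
d = n·P = (0)(-7) + (-1)(-1) + (3)(0) = 1
Plane: -y + 3z = 1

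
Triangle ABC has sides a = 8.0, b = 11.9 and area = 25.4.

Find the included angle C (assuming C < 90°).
Area = ½ab·sin(C)  →  sin(C) = 2·Area/(ab)
sin(C) = 2·25.4/(8.0·11.9) = 0.533613
C = arcsin(0.533613) = 32.25°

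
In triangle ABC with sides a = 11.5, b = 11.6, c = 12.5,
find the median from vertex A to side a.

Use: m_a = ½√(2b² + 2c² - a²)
m_a = ½√(2·11.6² + 2·12.5² - 11.5²)
m_a = ½√(269.12 + 312.5 - 132.25) = ½√449.37 = 10.6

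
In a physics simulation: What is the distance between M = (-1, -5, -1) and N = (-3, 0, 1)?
d = √[(-2)² + (5)² + (2)²] = √33 = 5.745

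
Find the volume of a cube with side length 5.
Volume = s³
Volume = 5³
Volume = 125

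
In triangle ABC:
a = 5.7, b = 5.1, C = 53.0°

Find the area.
Using A = ½ab·sin(C):
A = ½·5.7·5.1·sin(53.0°) = ½·29.07·0.798636 = 11.61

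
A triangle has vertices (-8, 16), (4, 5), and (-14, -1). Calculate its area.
Using the coordinate formula: Area = (1/2)|x₁(y₂-y₃) + x₂(y₃-y₁) + x₃(y₁-y₂)|
Area = (1/2)|(-8)(5-(-1)) + 4((-1)-16) + (-14)(16-5)|
Area = (1/2)|(-8)*6 + 4*(-17) + (-14)*11|
Area = (1/2)|(-48) + (-68) + (-154)|
Area = (1/2)*270 = 135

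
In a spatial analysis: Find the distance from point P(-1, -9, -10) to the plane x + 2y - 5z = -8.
d = |1(-1) + 2(-9) + (-5)(-10) - (-8)| / √(1² + 2² + (-5)²) = 39/√30 = 7.12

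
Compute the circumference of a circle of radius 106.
Circumference = 2 * pi * r
Circumference = 2 * pi * 106
Circumference = 666.02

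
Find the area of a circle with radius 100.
Area = pi * r²
Area = pi * 100²
Area = pi * 10000
Area = 31415.93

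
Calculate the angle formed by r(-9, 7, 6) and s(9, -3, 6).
r·s = -66, |r|² = 166, |s|² = 126
cos θ = -66/√20916 ≈ -0.4564
θ ≈ 117.2°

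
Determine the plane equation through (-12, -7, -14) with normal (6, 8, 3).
d = n·P = (6)(-12) + (8)(-7) + (3)(-14) = -170
Plane: 6x + 8y + 3z = -170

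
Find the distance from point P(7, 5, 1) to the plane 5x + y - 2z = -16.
d = |5(7) + 1(5) + (-2)(1) - (-16)| / √(5² + 1² + (-2)²) = 54/√30 = 9.859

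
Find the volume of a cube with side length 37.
Volume = s³
Volume = 37³
Volume = 50653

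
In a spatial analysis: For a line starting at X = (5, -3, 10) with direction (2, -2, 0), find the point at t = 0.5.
P(0.5) = (5 + 2(0.5), -3 + (-2)(0.5), 10 + 0(0.5)) = (6, -4, 10)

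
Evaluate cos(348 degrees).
cos(348 degrees) = 0.9781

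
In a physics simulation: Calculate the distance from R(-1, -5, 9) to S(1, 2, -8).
d = √[(2)² + (7)² + (-17)²] = √342 = 18.49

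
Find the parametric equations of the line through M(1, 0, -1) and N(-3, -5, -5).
Direction vector d = N - M = (-4, -5, -4)
x = 1 - 4t, y = 0 - 5t, z = -1 - 4t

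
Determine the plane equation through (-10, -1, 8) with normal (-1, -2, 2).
d = n·P = (-1)(-10) + (-2)(-1) + (2)(8) = 28
Plane: -x - 2y + 2z = 28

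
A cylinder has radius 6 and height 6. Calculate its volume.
Volume = pi * r² * h
Volume = pi * 6² * 6
Volume = pi * 36 * 6
Volume = pi * 216
Volume = 678.58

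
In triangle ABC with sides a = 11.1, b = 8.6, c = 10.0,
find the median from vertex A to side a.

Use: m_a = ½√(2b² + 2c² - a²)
m_a = ½√(2·8.6² + 2·10.0² - 11.1²)
m_a = ½√(147.92 + 200 - 123.21) = ½√224.71 = 7.495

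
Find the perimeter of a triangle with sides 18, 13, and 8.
Perimeter = sum of all sides
Perimeter = 18 + 13 + 8
Perimeter = 39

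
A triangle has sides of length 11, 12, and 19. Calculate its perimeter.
Perimeter = sum of all sides
Perimeter = 11 + 12 + 19
Perimeter = 42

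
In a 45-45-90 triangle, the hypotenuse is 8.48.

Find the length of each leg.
In a 45-45-90 triangle, hypotenuse = leg·√2  →  leg = hypotenuse/√2
leg = 8.48/√2 = 5.996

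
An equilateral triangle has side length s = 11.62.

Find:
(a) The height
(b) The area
(a) Height h = s·√3/2 = 11.62·√3/2 = 10.06
(b) Area = (√3/4)·s² = (√3/4)·11.62² = (√3/4)·135.024 = 58.47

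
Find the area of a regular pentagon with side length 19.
For a regular 5-gon with side length s = 19:
Apothem a = s / (2*tan(pi/5)) = 19 / (2*tan(pi/5)) ≈ 13.0756
Perimeter P = 5 * 19 = 95
Area = (1/2) * P * a = (1/2) * 95 * 13.0756 = 621.09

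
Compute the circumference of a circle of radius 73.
Circumference = 2 * pi * r
Circumference = 2 * pi * 73
Circumference = 458.67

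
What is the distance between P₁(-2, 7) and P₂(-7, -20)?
Using the distance formula: d = sqrt((x₂-x₁)² + (y₂-y₁)²)
dx = (-7) - (-2) = -5
dy = (-20) - 7 = -27
d = sqrt((-5)² + (-27)²) = sqrt(25 + 729) = sqrt(754) = 27.46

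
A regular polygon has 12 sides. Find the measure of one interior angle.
Interior angle of a regular n-gon = (n-2)*180/n
Interior angle = (12-2)*180/12
Interior angle = 10*180/12
Interior angle = 1800/12
Interior angle = 150 degrees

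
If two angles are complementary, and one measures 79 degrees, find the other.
Complementary angles sum to 90 degrees.
Other angle = 90 - 79
Other angle = 11 degrees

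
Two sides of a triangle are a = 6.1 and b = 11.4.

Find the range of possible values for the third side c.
By the triangle inequality: |a - b| < c < a + b
|6.1 - 11.4| < c < 6.1 + 11.4
5.3 < c < 17.5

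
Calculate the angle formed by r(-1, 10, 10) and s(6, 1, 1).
r·s = 14, |r|² = 201, |s|² = 38
cos θ = 14/√7638 ≈ 0.1602
θ ≈ 80.78°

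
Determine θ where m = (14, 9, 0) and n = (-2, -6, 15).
m·n = -82, |m|² = 277, |n|² = 265
cos θ = -82/√73405 ≈ -0.3027
θ ≈ 107.6°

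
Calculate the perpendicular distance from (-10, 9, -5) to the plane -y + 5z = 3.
d = |0(-10) + (-1)(9) + 5(-5) - (3)| / √(0² + (-1)² + 5²) = 37/√26 = 7.256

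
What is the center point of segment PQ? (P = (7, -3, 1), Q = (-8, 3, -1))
Midpoint = ((7-8)/2, (-3+3)/2, (1-1)/2) = (-0.5, 0, 0)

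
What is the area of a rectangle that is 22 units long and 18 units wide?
Area = length * width
Area = 22 * 18
Area = 396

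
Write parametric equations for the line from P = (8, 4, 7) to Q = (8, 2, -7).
Direction vector d = Q - P = (0, -2, -14)
x = 8, y = 4 - 2t, z = 7 - 14t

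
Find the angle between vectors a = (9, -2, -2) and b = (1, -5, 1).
a·b = 17, |a|² = 89, |b|² = 27
cos θ = 17/√2403 ≈ 0.3468
θ ≈ 69.71°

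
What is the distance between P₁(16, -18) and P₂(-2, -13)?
Using the distance formula: d = sqrt((x₂-x₁)² + (y₂-y₁)²)
dx = (-2) - 16 = -18
dy = (-13) - (-18) = 5
d = sqrt((-18)² + 5²) = sqrt(324 + 25) = sqrt(349) = 18.68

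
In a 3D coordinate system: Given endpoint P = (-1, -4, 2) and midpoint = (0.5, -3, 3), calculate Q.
Q = (2×0.5 - (-1), 2×(-3) - (-4), 2×3 - 2) = (2, -2, 4)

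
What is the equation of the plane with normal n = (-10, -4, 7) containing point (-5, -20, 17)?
d = n·P = (-10)(-5) + (-4)(-20) + (7)(17) = 249
Plane: -10x - 4y + 7z = 249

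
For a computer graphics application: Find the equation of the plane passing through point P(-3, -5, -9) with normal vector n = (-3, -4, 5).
d = n·P = (-3)(-3) + (-4)(-5) + (5)(-9) = -16
Plane: -3x - 4y + 5z = -16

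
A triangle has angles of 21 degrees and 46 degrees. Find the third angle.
Sum of angles in a triangle = 180 degrees
Third angle = 180 - 21 - 46
Third angle = 113 degrees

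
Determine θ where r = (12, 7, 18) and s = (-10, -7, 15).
r·s = 101, |r|² = 517, |s|² = 374
cos θ = 101/√193358 ≈ 0.2297
θ ≈ 76.72°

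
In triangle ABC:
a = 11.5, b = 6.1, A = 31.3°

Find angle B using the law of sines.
sin(B)/b = sin(A)/a
sin(B) = b·sin(A)/a = 6.1·sin(31.3°)/11.5 = 0.275571
B = arcsin(0.275571) = 16°  (b ≤ a, so B ≤ A and the acute solution is unique)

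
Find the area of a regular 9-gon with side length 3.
For a regular 9-gon with side length s = 3:
Apothem a = s / (2*tan(pi/9)) = 3 / (2*tan(pi/9)) ≈ 4.1212
Perimeter P = 9 * 3 = 27
Area = (1/2) * P * a = (1/2) * 27 * 4.1212 = 55.64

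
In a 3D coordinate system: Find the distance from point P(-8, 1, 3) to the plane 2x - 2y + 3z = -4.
d = |2(-8) + (-2)(1) + 3(3) - (-4)| / √(2² + (-2)² + 3²) = 5/√17 = 1.213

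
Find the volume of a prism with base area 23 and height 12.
Volume = base area * height
Volume = 23 * 12
Volume = 276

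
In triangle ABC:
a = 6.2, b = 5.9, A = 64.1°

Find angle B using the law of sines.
sin(B)/b = sin(A)/a
sin(B) = b·sin(A)/a = 5.9·sin(64.1°)/6.2 = 0.856031
B = arcsin(0.856031) = 58.87°  (b ≤ a, so B ≤ A and the acute solution is unique)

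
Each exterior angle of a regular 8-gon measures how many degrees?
Exterior angle of a regular n-gon = 360/n
Exterior angle = 360/8
Exterior angle = 45 degrees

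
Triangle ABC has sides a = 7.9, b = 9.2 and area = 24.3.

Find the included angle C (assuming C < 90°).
Area = ½ab·sin(C)  →  sin(C) = 2·Area/(ab)
sin(C) = 2·24.3/(7.9·9.2) = 0.668685
C = arcsin(0.668685) = 41.97°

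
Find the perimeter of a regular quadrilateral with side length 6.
Perimeter = number of sides * side length
Perimeter = 4 * 6
Perimeter = 24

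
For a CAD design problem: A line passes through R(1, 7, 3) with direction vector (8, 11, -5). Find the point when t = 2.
P(2) = (1 + 8(2), 7 + 11(2), 3 + (-5)(2)) = (17, 29, -7)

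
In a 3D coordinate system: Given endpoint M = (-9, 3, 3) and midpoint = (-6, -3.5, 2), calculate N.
N = (2×(-6) - (-9), 2×(-3.5) - 3, 2×2 - 3) = (-3, -10, 1)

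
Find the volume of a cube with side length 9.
Volume = s³
Volume = 9³
Volume = 729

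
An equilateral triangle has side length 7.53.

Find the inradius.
For an equilateral triangle, r = s/(2√3) where s is the side.
r = 7.53/(2√3) = 7.53/3.464102 = 2.174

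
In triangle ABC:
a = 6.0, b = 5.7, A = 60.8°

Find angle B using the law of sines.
sin(B)/b = sin(A)/a
sin(B) = b·sin(A)/a = 5.7·sin(60.8°)/6.0 = 0.829276
B = arcsin(0.829276) = 56.02°  (b ≤ a, so B ≤ A and the acute solution is unique)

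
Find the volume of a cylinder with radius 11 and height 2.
Volume = pi * r² * h
Volume = pi * 11² * 2
Volume = pi * 121 * 2
Volume = pi * 242
Volume = 760.27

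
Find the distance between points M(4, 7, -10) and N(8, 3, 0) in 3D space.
d = √[(4)² + (-4)² + (10)²] = √132 = 11.49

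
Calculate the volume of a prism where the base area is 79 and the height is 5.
Volume = base area * height
Volume = 79 * 5
Volume = 395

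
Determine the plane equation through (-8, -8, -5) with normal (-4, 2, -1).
d = n·P = (-4)(-8) + (2)(-8) + (-1)(-5) = 21
Plane: -4x + 2y - z = 21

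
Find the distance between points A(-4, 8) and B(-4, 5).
Using the distance formula: d = sqrt((x₂-x₁)² + (y₂-y₁)²)
dx = (-4) - (-4) = 0
dy = 5 - 8 = -3
d = sqrt(0² + (-3)²) = sqrt(0 + 9) = sqrt(9) = 3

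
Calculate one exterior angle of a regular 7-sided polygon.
Exterior angle of a regular n-gon = 360/n
Exterior angle = 360/7
Exterior angle = 51.43 degrees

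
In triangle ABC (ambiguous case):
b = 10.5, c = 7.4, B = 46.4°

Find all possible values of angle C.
sin(C)/c = sin(B)/b  →  sin(C) = c·sin(B)/b = 7.4·sin(46.4°)/10.5 = 0.510369
C₁ = arcsin(0.510369) = 30.69°,  C₂ = 180° - C₁ = 149.31°
Check C₂: A = 180° - 46.4° - 149.31° = -15.71° ≤ 0, rejected
C = 30.69° (one solution)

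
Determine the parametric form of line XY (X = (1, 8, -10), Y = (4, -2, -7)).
Direction vector d = Y - X = (3, -10, 3)
x = 1 + 3t, y = 8 - 10t, z = -10 + 3t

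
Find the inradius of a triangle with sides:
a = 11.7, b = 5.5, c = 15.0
s = (a+b+c)/2 = (11.7+5.5+15.0)/2 = 16.1
Area = √(s(s-a)(s-b)(s-c)) = √(16.1·4.4·10.6·1.1) = 28.7401
r = Area/s = 28.7401/16.1 = 1.785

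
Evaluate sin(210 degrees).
sin(210 degrees) = -0.5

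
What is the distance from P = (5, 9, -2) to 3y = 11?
d = |0(5) + 3(9) + 0(-2) - (11)| / √(0² + 3² + 0²) = 16/√9 = 5.333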